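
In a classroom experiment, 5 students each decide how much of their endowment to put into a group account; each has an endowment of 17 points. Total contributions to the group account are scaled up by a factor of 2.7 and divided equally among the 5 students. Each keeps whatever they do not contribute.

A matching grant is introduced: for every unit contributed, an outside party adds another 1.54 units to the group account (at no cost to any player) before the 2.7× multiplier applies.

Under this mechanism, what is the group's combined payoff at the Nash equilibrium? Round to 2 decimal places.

Under the mechanism each unit contributed yields 2.7 × 2.54 / 5 = 1.3716 back to its contributor per unit of net cost, which exceeds 1, making full contribution the dominant choice for everyone.
So the Nash equilibrium is full contribution by all 5; the group earns 2.7 × 2.54 × 85 = 582.93.

582.93 points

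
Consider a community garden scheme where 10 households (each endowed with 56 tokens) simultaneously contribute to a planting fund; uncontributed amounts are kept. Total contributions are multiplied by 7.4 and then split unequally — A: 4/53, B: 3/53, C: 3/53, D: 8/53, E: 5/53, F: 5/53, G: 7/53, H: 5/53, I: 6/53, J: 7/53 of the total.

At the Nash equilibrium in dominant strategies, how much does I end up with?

For player j, contributing a unit is worthwhile iff 7.4 × (j's share) ≥ 1, i.e. iff j's share is at least 0.1351.
D alone (share 8/53) is above the threshold, contributing 56; the remaining 9 contribute 0. Total contributed: 56.
I keeps 56 and receives 7.4 × 56 × 6/53 = 46.91 from the planting fund, for a payoff of 102.91.

102.91 tokens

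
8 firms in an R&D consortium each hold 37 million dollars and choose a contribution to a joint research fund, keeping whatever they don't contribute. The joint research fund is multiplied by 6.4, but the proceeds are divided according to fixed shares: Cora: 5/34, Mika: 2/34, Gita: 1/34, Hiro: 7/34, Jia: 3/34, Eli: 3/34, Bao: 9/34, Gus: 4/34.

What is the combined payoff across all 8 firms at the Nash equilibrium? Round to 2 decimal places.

For player j, contributing a unit is worthwhile iff 6.4 × (j's share) ≥ 1, i.e. iff j's share is at least 0.1563.
Hiro and Bao are above the threshold, contributing 37 each; the remaining 6 contribute 0. Total contributed: 74.
The joint research fund pays out 6.4 × 74 = 473.60 in total (split across the unequal shares, but the aggregate is all that matters for the group sum).
The 6 free-riders keep 37 each, adding 222. Group total = 222 + 473.60 = 695.60.

695.60 million dollars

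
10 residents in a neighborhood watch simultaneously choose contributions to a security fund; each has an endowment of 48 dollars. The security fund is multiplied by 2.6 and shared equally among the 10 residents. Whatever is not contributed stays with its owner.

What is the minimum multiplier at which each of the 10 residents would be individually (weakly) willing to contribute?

A contributed unit returns (multiplier)/10 to its contributor.
This reaches 1 exactly when the multiplier is 10.

10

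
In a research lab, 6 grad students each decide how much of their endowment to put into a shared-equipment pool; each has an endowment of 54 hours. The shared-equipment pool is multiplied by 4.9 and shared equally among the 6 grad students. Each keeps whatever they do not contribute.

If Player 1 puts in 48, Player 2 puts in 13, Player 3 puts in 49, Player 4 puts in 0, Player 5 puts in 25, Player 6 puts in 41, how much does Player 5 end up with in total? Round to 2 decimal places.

Total contributed: 48 + 13 + 49 + 0 + 25 + 41 = 176.
Each receives 4.9 × 176 / 6 = 143.73 from the shared-equipment pool.
Player 5 keeps 54 − 25 = 29, so Player 5's payoff is 29 + 143.73 = 172.73.

172.73 hours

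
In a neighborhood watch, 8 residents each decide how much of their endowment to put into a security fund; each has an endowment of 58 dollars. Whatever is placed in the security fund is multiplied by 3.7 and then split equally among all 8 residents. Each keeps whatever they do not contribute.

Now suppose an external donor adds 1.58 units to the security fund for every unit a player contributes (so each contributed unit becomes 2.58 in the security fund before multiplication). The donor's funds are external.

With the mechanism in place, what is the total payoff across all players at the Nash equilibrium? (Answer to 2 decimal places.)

The effective private return per unit is now 3.7 × 2.58 / 8 = 1.1933 > 1, so every player's dominant strategy flips to full contribution.
So the Nash equilibrium is full contribution by all 8; the group earns 3.7 × 2.58 × 464 = 4429.34.

4429.34 dollars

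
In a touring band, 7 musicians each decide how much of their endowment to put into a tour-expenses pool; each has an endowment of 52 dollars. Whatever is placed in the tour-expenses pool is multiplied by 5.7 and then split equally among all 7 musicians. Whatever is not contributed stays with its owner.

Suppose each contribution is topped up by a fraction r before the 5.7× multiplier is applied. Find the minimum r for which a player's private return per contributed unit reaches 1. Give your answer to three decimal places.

With matching at rate r, one contributed unit becomes (1 + r) in the tour-expenses pool and returns 5.7 × (1 + r) / 7 to the contributor.
Setting this equal to 1: 1 + r = 7/5.7 = 1.2281.
So the minimum matching rate is r = 1.2281 − 1 = 0.228.

0.228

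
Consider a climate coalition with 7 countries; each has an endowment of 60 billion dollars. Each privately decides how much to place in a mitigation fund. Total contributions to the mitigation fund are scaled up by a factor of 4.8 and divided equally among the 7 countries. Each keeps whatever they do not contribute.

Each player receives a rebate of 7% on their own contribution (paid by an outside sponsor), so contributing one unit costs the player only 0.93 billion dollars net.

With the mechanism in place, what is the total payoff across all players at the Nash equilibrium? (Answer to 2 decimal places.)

Even with the mechanism, each unit contributed returns only (4.8/7) / 0.93 = 0.7373 per unit of net cost, so contributing nothing is still dominant.
At the Nash equilibrium no one contributes; group total payoff = 7 × 60 = 420.

420.00 billion dollars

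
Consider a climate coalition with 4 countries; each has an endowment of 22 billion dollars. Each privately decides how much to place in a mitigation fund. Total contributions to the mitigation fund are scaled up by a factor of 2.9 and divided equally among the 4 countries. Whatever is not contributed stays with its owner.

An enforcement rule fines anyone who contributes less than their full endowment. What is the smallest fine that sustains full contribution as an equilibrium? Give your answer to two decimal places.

Given the others contribute fully, the best deviation is to contribute 0 (any partial contribution still incurs the fine and gives up units whose private return 0.7250 is below 1).
Deviating from 22 to 0 saves 22 billion dollars but forfeits the deviator's share of the drop in the mitigation fund: 2.9/4 × 22 = 15.95.
So the deviation gain is 22 − 15.95 = 6.05, and the fine must be at least 6.05 billion dollars to wipe it out.

6.05 billion dollars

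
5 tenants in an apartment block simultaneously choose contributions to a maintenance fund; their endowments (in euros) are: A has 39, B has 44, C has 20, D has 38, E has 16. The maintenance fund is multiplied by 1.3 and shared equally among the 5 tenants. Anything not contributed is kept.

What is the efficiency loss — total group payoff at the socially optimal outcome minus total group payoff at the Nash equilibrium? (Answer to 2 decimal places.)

47.10 euros

The private return per contributed unit is 1.3/5 = 0.2600 < 1 for every player regardless of endowment, so the Nash equilibrium is zero contribution and the group total is Σ E_j = 39 + 44 + 20 + 38 + 16 = 157.
Each contributed unit returns 1.300 to the group, so the social optimum is full contribution by everyone: group total = 1.300 × 157 = 204.10.
Efficiency loss = (1.300 − 1) × 157 = 47.10.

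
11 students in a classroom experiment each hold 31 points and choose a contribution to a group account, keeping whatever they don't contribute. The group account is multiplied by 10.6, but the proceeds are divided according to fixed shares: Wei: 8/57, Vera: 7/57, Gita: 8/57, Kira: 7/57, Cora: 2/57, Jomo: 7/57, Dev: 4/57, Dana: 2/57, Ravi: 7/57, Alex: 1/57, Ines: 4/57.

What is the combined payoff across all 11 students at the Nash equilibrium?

Player j's private return per contributed unit is 10.6 × (j's share). Contributing is weakly dominant for j when that share is at least 1/10.6 = 0.0943, and contributing 0 is dominant otherwise.
The shares above 0.0943 belong to Wei, Vera, Gita, Kira, Jomo and Ravi, contributing 31 each; the remaining 5 contribute 0. Total contributed: 186.
The group account pays out 10.6 × 186 = 1971.60 in total (split across the unequal shares, but the aggregate is all that matters for the group sum).
The 5 free-riders keep 31 each, adding 155. Group total = 155 + 1971.60 = 2126.60.

2126.60 points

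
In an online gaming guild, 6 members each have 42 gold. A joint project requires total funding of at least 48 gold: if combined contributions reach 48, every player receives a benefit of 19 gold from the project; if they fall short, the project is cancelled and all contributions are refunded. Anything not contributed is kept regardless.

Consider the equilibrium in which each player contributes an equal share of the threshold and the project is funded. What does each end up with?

Equal share of the threshold: 48/6 = 8.
At this profile no one gains by cutting their contribution: any cut drops the total below 48, the project is cancelled, contributions are refunded, and the deviator ends with 42, which is less than 42 − 8 + 19 = 53. Contributing more than 8 just wastes the excess. So contributing exactly 8 is a best response.
Each player's payoff: 42 − 8 + 19 = 53.

53 gold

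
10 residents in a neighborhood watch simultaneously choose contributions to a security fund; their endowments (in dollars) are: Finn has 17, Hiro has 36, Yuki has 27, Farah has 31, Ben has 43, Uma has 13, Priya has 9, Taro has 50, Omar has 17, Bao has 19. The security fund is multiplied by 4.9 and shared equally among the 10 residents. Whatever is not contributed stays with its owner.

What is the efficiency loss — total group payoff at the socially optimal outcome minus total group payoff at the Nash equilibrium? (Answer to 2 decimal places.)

The private return per contributed unit is 4.9/10 = 0.4900 < 1 for every player regardless of endowment, so the Nash equilibrium is zero contribution and the group total is Σ E_j = 17 + 36 + 27 + 31 + 43 + 13 + 9 + 50 + 17 + 19 = 262.
Each contributed unit returns 4.900 to the group, so the social optimum is full contribution by everyone: group total = 4.900 × 262 = 1283.80.
Efficiency loss = (4.900 − 1) × 262 = 1021.80.

1021.80 dollars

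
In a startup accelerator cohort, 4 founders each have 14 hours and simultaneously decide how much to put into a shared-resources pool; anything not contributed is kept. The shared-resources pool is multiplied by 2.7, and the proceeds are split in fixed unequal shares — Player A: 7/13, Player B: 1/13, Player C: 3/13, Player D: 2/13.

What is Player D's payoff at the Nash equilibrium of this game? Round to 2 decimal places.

19.82 hours

For player j, contributing a unit is worthwhile iff 2.7 × (j's share) ≥ 1, i.e. iff j's share is at least 0.3704.
Only Player A (7/13) clears that bar, contributing 14; the remaining 3 contribute 0. Total contributed: 14.
Player D keeps 14 and receives 2.7 × 14 × 2/13 = 5.82 from the shared-resources pool, for a payoff of 19.82.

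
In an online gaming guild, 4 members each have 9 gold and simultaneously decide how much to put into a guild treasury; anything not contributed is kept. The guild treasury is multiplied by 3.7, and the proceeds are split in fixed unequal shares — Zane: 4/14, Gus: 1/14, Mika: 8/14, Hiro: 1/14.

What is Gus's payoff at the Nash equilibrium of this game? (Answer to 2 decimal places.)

13.76 gold

Player j's private return per contributed unit is 3.7 × (j's share). Contributing is weakly dominant for j when that share is at least 1/3.7 = 0.2703, and contributing 0 is dominant otherwise.
Zane and Mika are above the threshold, contributing 9 each; the remaining 2 contribute 0. Total contributed: 18.
Gus keeps 9 and receives 3.7 × 18 × 1/14 = 4.76 from the guild treasury, for a payoff of 13.76.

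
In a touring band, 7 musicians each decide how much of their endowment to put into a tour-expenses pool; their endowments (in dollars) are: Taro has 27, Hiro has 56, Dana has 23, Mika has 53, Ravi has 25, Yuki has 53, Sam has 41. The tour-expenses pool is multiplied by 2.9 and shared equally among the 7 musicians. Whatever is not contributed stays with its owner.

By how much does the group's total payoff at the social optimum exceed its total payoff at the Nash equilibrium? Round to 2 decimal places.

528.20 dollars

The private return per contributed unit is 2.9/7 = 0.4143 < 1 for every player regardless of endowment, so the Nash equilibrium is zero contribution and the group total is Σ E_j = 27 + 56 + 23 + 53 + 25 + 53 + 41 = 278.
Each contributed unit returns 2.900 to the group, so the social optimum is full contribution by everyone: group total = 2.900 × 278 = 806.20.
Efficiency loss = (2.900 − 1) × 278 = 528.20.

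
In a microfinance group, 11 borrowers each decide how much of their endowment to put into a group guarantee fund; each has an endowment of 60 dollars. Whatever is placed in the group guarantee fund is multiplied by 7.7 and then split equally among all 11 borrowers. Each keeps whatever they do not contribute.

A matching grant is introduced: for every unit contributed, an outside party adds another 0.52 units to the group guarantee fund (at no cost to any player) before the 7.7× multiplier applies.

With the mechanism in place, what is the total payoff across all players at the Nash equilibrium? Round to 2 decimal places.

Under the mechanism each unit contributed yields 7.7 × 1.52 / 11 = 1.0640 back to its contributor per unit of net cost, which exceeds 1, making full contribution the dominant choice for everyone.
So the Nash equilibrium is full contribution by all 11; the group earns 7.7 × 1.52 × 660 = 7724.64.

7724.64 dollars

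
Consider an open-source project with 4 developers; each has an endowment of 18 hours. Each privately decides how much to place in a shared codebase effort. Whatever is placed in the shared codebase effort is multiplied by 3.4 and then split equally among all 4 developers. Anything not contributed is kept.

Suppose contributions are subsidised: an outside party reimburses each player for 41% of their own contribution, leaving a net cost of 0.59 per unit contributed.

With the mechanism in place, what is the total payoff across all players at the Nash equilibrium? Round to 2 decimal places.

274.32 hours

With the mechanism, a contributed unit returns (3.4/4) / 0.59 = 1.4407 per unit of net cost to the contributor — now above 1 — so contributing fully is weakly dominant for every player.
So the Nash equilibrium is full contribution by all 4; the group earns 4 × (18 × 0.41 + 3.4 × 18) = 274.32.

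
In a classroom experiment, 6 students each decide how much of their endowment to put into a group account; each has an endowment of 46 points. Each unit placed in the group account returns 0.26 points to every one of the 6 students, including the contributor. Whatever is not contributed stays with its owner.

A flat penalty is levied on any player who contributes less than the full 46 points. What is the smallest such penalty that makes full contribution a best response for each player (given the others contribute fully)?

34.04 points

Given the others contribute fully, the best deviation is to contribute 0 (any partial contribution still incurs the fine and gives up units whose private return 0.26 is below 1).
Deviating from 46 to 0 saves 46 points but forfeits the deviator's share of the drop in the group account: 0.26 × 46 = 11.96.
So the deviation gain is 46 − 11.96 = 34.04, and the fine must be at least 34.04 points to wipe it out.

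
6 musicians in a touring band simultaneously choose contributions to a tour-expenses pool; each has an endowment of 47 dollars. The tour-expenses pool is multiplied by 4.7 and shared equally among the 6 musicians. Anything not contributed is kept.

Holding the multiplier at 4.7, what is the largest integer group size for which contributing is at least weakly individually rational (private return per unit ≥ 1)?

Private return per unit is 4.7/(group size), which is ≥ 1 whenever the group size is ≤ 4.7.
The largest such integer is 4.

4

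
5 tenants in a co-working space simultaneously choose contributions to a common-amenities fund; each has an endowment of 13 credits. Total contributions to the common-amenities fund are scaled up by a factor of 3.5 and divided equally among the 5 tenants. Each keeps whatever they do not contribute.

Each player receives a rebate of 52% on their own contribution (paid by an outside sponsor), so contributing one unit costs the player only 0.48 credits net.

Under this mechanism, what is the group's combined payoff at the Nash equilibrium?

261.30 credits

Under the mechanism each unit contributed yields (3.5/5) / 0.48 = 1.4583 back to its contributor per unit of net cost, which exceeds 1, making full contribution the dominant choice for everyone.
At the Nash equilibrium everyone contributes 13. Group total payoff = 5 × (13 × 0.52 + 3.5 × 13) = 261.30.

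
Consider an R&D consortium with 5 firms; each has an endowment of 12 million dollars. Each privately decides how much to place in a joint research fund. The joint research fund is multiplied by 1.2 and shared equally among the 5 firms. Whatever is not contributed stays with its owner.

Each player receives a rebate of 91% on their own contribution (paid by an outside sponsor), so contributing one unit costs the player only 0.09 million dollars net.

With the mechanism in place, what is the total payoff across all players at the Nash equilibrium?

With the mechanism, a contributed unit returns (1.2/5) / 0.09 = 2.6667 per unit of net cost to the contributor — now above 1 — so contributing fully is weakly dominant for every player.
So the Nash equilibrium is full contribution by all 5; the group earns 5 × (12 × 0.91 + 1.2 × 12) = 126.60.

126.60 million dollars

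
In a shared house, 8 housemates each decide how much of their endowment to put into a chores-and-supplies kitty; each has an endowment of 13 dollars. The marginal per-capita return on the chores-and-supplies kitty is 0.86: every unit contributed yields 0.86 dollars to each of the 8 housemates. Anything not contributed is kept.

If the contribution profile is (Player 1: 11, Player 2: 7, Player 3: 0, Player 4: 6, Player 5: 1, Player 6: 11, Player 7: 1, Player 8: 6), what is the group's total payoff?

Total contributed: 11 + 7 + 0 + 6 + 1 + 11 + 1 + 6 = 43; total kept: 8 × 13 − 43 = 61.
The chores-and-supplies kitty pays out 0.86 × 8 × 43 = 295.84 in aggregate.
Group total = 61 + 295.84 = 356.84.

356.84 dollars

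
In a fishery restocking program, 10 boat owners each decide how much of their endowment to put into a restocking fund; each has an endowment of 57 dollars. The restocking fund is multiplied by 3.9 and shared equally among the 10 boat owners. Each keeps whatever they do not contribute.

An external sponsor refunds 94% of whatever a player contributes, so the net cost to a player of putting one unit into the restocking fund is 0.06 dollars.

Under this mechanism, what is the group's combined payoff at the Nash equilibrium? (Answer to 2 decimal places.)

2758.80 dollars

The effective private return per unit is now (3.9/10) / 0.06 = 6.5000 > 1, so every player's dominant strategy flips to full contribution.
At the Nash equilibrium everyone contributes 57. Group total payoff = 10 × (57 × 0.94 + 3.9 × 57) = 2758.80.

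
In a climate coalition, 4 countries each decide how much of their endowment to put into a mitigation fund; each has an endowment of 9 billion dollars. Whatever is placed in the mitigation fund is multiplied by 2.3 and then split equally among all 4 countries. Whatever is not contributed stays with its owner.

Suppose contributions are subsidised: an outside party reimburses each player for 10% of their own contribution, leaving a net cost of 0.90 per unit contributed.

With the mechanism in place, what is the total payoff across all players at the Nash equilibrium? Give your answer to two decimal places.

The effective private return is (2.3/4) / 0.90 = 0.6389, which is still under 1, so the mechanism doesn't change anyone's dominant strategy: zero contribution.
Everyone keeps their endowment and the group total is 4 × 9 = 36.

36.00 billion dollars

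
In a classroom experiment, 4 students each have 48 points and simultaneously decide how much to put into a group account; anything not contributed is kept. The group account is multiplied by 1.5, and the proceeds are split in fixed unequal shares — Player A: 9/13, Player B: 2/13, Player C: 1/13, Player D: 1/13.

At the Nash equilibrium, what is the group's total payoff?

For player j, contributing a unit is worthwhile iff 1.5 × (j's share) ≥ 1, i.e. iff j's share is at least 0.6667.
The only share above 0.6667 is Player A's 9/13, contributing 48; the remaining 3 contribute 0. Total contributed: 48.
The group account pays out 1.5 × 48 = 72.00 in total (split across the unequal shares, but the aggregate is all that matters for the group sum).
The 3 free-riders keep 48 each, adding 144. Group total = 144 + 72.00 = 216.00.

216.00 points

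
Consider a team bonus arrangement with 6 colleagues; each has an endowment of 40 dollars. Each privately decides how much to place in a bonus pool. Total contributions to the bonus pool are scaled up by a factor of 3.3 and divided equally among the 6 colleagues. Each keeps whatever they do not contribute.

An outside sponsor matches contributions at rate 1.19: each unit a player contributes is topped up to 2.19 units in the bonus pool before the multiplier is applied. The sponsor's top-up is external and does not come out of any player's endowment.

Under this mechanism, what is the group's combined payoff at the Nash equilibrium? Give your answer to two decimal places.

1734.48 dollars

Under the mechanism each unit contributed yields 3.3 × 2.19 / 6 = 1.2045 back to its contributor per unit of net cost, which exceeds 1, making full contribution the dominant choice for everyone.
So the Nash equilibrium is full contribution by all 6; the group earns 3.3 × 2.19 × 240 = 1734.48.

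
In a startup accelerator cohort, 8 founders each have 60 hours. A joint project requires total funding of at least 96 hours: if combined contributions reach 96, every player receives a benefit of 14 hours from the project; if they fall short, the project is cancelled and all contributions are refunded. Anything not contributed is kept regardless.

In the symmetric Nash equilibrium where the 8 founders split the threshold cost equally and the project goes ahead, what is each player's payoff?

62 hours

Equal share of the threshold: 96/8 = 12.
At this profile no one gains by cutting their contribution: any cut drops the total below 96, the project is cancelled, contributions are refunded, and the deviator ends with 60, which is less than 60 − 12 + 14 = 62. Contributing more than 12 just wastes the excess. So contributing exactly 12 is a best response.
Each player's payoff: 60 − 12 + 14 = 62.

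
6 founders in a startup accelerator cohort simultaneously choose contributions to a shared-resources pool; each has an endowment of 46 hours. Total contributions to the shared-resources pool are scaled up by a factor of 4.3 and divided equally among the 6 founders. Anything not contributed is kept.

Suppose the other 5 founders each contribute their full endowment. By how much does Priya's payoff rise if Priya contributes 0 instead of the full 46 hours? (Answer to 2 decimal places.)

13.03 hours

Switching from a contribution of 46 to 0 lets Priya keep an extra 46 hours, but lowers the shared-resources pool by 46, which costs Priya their own share of that drop: 4.3/6 × 46 = 32.97.
Net gain = 46 − 32.97 = 13.03. The private return per contributed unit (0.7167) is below 1, so free-riding is indeed the best response regardless of what the others do.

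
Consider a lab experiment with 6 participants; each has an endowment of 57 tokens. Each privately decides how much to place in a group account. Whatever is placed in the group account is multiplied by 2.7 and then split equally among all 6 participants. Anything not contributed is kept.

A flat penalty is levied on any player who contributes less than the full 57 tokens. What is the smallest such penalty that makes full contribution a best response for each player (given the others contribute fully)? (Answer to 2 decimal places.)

31.35 tokens

Given the others contribute fully, the best deviation is to contribute 0 (any partial contribution still incurs the fine and gives up units whose private return 0.4500 is below 1).
Deviating from 57 to 0 saves 57 tokens but forfeits the deviator's share of the drop in the group account: 2.7/6 × 57 = 25.65.
So the deviation gain is 57 − 25.65 = 31.35, and the fine must be at least 31.35 tokens to wipe it out.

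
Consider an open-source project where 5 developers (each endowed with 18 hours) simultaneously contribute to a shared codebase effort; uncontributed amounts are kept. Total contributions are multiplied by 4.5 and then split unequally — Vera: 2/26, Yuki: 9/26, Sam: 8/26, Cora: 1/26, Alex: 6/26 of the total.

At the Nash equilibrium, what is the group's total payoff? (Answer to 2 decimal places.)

Player j's private return per contributed unit is 4.5 × (j's share). Contributing is weakly dominant for j when that share is at least 1/4.5 = 0.2222, and contributing 0 is dominant otherwise.
The shares above 0.2222 belong to Yuki, Sam and Alex, contributing 18 each; the remaining 2 contribute 0. Total contributed: 54.
The shared codebase effort pays out 4.5 × 54 = 243.00 in total (split across the unequal shares, but the aggregate is all that matters for the group sum).
The 2 free-riders keep 18 each, adding 36. Group total = 36 + 243.00 = 279.00.

279.00 hours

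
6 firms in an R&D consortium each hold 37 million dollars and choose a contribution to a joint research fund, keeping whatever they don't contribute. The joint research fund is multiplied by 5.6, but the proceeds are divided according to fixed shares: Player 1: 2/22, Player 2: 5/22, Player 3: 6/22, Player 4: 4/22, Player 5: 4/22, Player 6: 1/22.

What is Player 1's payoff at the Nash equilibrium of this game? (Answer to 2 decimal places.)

For player j, contributing a unit is worthwhile iff 5.6 × (j's share) ≥ 1, i.e. iff j's share is at least 0.1786.
Player 2, Player 3, Player 4 and Player 5 clear that bar, contributing 37 each; the remaining 2 contribute 0. Total contributed: 148.
Player 1 keeps 37 and receives 5.6 × 148 × 2/22 = 75.35 from the joint research fund, for a payoff of 112.35.

112.35 million dollars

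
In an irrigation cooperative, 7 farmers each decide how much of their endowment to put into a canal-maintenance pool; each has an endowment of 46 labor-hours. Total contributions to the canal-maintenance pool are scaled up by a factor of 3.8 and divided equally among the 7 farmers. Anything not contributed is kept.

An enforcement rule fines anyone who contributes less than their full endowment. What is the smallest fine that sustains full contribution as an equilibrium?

21.03 labor-hours

Given the others contribute fully, the best deviation is to contribute 0 (any partial contribution still incurs the fine and gives up units whose private return 0.5429 is below 1).
Deviating from 46 to 0 saves 46 labor-hours but forfeits the deviator's share of the drop in the canal-maintenance pool: 3.8/7 × 46 = 24.97.
So the deviation gain is 46 − 24.97 = 21.03, and the fine must be at least 21.03 labor-hours to wipe it out.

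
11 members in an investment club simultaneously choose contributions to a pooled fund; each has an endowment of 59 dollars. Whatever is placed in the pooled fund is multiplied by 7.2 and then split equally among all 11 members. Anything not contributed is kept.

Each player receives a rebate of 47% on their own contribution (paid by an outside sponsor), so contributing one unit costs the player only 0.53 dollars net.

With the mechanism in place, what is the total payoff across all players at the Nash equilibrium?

The effective private return per unit is now (7.2/11) / 0.53 = 1.2350 > 1, so every player's dominant strategy flips to full contribution.
So the Nash equilibrium is full contribution by all 11; the group earns 11 × (59 × 0.47 + 7.2 × 59) = 4977.83.

4977.83 dollars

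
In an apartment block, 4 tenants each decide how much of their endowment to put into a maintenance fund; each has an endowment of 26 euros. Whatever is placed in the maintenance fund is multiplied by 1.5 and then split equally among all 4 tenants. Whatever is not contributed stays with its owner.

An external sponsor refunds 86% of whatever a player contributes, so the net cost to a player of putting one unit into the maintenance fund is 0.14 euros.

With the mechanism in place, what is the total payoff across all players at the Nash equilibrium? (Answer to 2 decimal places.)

Under the mechanism each unit contributed yields (1.5/4) / 0.14 = 2.6786 back to its contributor per unit of net cost, which exceeds 1, making full contribution the dominant choice for everyone.
At the Nash equilibrium everyone contributes 26. Group total payoff = 4 × (26 × 0.86 + 1.5 × 26) = 245.44.

245.44 euros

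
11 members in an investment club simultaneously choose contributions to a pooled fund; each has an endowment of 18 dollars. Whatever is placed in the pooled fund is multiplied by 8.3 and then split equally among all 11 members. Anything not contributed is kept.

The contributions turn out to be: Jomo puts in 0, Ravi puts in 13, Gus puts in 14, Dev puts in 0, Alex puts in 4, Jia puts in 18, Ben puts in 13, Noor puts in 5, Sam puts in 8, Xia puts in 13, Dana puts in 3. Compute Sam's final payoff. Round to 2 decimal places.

78.66 dollars

Total contributed: 0 + 13 + 14 + 0 + 4 + 18 + 13 + 5 + 8 + 13 + 3 = 91.
Each receives 8.3 × 91 / 11 = 68.66 from the pooled fund.
Sam keeps 18 − 8 = 10, so Sam's payoff is 10 + 68.66 = 78.66.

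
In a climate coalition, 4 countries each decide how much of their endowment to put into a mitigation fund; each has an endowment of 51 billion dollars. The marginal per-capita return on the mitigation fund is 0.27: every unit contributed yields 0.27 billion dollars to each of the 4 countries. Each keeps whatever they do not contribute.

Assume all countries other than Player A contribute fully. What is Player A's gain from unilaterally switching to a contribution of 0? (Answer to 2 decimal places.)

37.23 billion dollars

Switching from a contribution of 51 to 0 lets Player A keep an extra 51 billion dollars, but lowers the mitigation fund by 51, which costs Player A their own share of that drop: 0.27 × 51 = 13.77.
Net gain = 51 − 13.77 = 37.23. The private return per contributed unit (0.27) is below 1, so free-riding is indeed the best response regardless of what the others do.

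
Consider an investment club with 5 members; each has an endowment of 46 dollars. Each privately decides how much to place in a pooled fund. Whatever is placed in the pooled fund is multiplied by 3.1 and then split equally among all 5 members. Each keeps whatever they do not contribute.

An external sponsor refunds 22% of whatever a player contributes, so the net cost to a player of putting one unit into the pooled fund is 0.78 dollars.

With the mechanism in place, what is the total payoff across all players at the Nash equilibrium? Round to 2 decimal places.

With the mechanism, a contributed unit returns (3.1/5) / 0.78 = 0.7949 per unit of net cost — still below 1 — so contributing 0 remains dominant for every player.
At the Nash equilibrium no one contributes; group total payoff = 5 × 46 = 230.

230.00 dollars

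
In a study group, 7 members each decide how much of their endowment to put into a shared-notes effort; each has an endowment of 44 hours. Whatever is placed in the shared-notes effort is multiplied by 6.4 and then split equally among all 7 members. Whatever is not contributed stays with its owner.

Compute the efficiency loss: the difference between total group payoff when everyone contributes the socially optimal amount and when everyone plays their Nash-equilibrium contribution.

1663.20 hours

Each contributed unit returns 6.4/7 = 0.9143 to its contributor — below 1 — so contributing 0 is dominant for every player. At the Nash equilibrium everyone keeps their 44, and the group total is 7 × 44 = 308.
Each contributed unit returns 6.400 to the group as a whole (0.9143 to each of 7 players), which exceeds 1, so the social optimum is full contribution: group total = 6.400 × 308 = 1971.20.
Efficiency loss = 1971.20 − 308 = 1663.20.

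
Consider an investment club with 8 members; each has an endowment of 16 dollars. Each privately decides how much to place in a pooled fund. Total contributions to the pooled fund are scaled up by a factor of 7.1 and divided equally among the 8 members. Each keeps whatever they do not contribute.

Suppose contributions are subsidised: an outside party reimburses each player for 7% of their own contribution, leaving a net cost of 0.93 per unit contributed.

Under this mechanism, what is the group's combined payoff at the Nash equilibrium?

128.00 dollars

With the mechanism, a contributed unit returns (7.1/8) / 0.93 = 0.9543 per unit of net cost — still below 1 — so contributing 0 remains dominant for every player.
Everyone keeps their endowment and the group total is 8 × 16 = 128.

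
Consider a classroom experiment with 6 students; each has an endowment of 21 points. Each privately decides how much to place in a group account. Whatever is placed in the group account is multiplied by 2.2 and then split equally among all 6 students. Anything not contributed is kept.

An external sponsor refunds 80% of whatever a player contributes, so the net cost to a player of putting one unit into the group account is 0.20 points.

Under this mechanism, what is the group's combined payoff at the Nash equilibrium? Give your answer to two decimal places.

378.00 points

Under the mechanism each unit contributed yields (2.2/6) / 0.20 = 1.8333 back to its contributor per unit of net cost, which exceeds 1, making full contribution the dominant choice for everyone.
At the Nash equilibrium everyone contributes 21. Group total payoff = 6 × (21 × 0.80 + 2.2 × 21) = 378.00.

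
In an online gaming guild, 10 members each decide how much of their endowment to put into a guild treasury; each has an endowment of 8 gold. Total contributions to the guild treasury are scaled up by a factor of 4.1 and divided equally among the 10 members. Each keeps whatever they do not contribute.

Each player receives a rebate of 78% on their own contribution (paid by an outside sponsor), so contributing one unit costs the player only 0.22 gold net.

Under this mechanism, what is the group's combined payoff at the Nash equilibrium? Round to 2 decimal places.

The effective private return per unit is now (4.1/10) / 0.22 = 1.8636 > 1, so every player's dominant strategy flips to full contribution.
So the Nash equilibrium is full contribution by all 10; the group earns 10 × (8 × 0.78 + 4.1 × 8) = 390.40.

390.40 gold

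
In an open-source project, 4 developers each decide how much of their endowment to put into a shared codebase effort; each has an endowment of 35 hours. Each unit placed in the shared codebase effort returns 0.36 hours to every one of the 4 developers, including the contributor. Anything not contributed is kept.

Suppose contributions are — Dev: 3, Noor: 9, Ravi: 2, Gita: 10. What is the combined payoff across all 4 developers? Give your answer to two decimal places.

150.56 hours

Total contributed: 3 + 9 + 2 + 10 = 24; total kept: 4 × 35 − 24 = 116.
The shared codebase effort pays out 0.36 × 4 × 24 = 34.56 in aggregate.
Group total = 116 + 34.56 = 150.56.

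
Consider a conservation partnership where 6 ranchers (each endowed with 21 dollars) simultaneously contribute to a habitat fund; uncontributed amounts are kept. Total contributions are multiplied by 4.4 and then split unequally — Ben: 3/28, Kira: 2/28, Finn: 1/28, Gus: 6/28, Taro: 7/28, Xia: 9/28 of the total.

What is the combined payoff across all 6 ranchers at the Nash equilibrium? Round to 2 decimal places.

Each unit j contributes comes back to j as 4.4 × (j's share), so j prefers to contribute only if that share exceeds 1/4.4 = 0.2273; otherwise keeping the unit dominates.
Taro and Xia clear that bar, contributing 21 each; the remaining 4 contribute 0. Total contributed: 42.
The habitat fund pays out 4.4 × 42 = 184.80 in total (split across the unequal shares, but the aggregate is all that matters for the group sum).
The 4 free-riders keep 21 each, adding 84. Group total = 84 + 184.80 = 268.80.

268.80 dollars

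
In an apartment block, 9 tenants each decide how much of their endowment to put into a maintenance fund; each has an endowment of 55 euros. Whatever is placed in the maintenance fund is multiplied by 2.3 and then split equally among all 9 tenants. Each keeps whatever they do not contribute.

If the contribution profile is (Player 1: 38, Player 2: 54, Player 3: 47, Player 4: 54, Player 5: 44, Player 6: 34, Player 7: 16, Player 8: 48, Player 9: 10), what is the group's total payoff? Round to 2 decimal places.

Total contributed: 38 + 54 + 47 + 54 + 44 + 34 + 16 + 48 + 10 = 345; total kept: 9 × 55 − 345 = 150.
The maintenance fund pays out 2.3 × 345 = 793.50 in aggregate.
Group total = 150 + 793.50 = 943.50.

943.50 euros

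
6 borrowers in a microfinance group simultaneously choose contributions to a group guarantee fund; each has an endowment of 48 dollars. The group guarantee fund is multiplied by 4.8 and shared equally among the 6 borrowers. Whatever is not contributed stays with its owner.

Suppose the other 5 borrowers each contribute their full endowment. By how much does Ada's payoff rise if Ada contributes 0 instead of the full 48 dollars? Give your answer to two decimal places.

9.60 dollars

Switching from a contribution of 48 to 0 lets Ada keep an extra 48 dollars, but lowers the group guarantee fund by 48, which costs Ada their own share of that drop: 4.8/6 × 48 = 38.40.
Net gain = 48 − 38.40 = 9.60. The private return per contributed unit (0.8000) is below 1, so free-riding is indeed the best response regardless of what the others do.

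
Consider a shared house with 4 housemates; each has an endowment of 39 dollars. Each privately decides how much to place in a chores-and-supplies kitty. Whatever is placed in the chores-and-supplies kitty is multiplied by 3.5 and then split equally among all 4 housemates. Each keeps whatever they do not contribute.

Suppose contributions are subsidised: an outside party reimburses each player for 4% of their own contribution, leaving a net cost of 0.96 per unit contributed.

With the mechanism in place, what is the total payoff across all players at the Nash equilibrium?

156.00 dollars

With the mechanism, a contributed unit returns (3.5/4) / 0.96 = 0.9115 per unit of net cost — still below 1 — so contributing 0 remains dominant for every player.
At the Nash equilibrium no one contributes; group total payoff = 4 × 39 = 156.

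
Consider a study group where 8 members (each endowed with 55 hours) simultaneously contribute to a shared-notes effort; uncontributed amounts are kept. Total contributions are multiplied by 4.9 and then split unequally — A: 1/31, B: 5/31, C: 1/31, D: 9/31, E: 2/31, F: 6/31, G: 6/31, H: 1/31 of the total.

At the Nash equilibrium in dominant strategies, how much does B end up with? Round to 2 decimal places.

98.47 hours

For player j, contributing a unit is worthwhile iff 4.9 × (j's share) ≥ 1, i.e. iff j's share is at least 0.2041.
The only share above 0.2041 is D's 9/31, contributing 55; the remaining 7 contribute 0. Total contributed: 55.
B keeps 55 and receives 4.9 × 55 × 5/31 = 43.47 from the shared-notes effort, for a payoff of 98.47.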